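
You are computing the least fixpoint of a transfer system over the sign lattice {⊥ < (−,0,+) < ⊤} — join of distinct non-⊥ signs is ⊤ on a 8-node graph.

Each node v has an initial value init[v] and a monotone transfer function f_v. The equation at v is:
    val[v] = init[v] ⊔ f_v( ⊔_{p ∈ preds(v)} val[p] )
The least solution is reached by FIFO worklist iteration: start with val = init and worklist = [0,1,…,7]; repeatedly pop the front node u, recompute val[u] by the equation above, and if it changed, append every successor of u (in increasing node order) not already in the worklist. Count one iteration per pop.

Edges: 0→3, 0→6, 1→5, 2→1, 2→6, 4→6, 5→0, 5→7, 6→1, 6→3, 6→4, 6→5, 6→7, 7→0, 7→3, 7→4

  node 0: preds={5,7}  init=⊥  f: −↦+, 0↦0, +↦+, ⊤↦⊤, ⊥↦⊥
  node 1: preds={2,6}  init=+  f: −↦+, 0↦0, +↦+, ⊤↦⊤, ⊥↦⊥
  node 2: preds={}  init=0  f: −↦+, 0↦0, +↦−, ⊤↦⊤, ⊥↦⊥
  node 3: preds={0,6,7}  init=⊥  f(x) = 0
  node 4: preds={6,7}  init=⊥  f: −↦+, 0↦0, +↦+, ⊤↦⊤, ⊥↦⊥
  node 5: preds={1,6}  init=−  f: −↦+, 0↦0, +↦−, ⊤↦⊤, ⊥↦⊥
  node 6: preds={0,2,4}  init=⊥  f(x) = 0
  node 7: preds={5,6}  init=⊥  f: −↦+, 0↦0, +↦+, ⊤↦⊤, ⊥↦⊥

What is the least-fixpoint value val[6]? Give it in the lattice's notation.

Trace (14 dequeues):
  [1] u=0 | in − | out + | prev ⊥ | push {}
  [2] u=1 | in 0 | out ⊤ | prev + | push {}
  [3] u=2 | in ⊥ | out 0 | ==
  [4] u=3 | in + | out 0 | prev ⊥ | push {}
  [5] u=4 | in ⊥ | out ⊥ | ==
  [6] u=5 | in ⊤ | out ⊤ | prev − | push {0}
  [7] u=6 | in ⊤ | out 0 | prev ⊥ | push {1,3,4,5}
  [8] u=7 | in ⊤ | out ⊤ | prev ⊥ | push {}
  [9] u=0 | in ⊤ | out ⊤ | prev + | push {6}
  [10] u=1 | in 0 | out ⊤ | ==
  [11] u=3 | in ⊤ | out 0 | ==
  [12] u=4 | in ⊤ | out ⊤ | prev ⊥ | push {}
  [13] u=5 | in ⊤ | out ⊤ | ==
  [14] u=6 | in ⊤ | out 0 | ==

Converged values:
  [0] ⊤
  [1] ⊤
  [2] 0
  [3] 0
  [4] ⊤
  [5] ⊤
  [6] 0
  [7] ⊤

0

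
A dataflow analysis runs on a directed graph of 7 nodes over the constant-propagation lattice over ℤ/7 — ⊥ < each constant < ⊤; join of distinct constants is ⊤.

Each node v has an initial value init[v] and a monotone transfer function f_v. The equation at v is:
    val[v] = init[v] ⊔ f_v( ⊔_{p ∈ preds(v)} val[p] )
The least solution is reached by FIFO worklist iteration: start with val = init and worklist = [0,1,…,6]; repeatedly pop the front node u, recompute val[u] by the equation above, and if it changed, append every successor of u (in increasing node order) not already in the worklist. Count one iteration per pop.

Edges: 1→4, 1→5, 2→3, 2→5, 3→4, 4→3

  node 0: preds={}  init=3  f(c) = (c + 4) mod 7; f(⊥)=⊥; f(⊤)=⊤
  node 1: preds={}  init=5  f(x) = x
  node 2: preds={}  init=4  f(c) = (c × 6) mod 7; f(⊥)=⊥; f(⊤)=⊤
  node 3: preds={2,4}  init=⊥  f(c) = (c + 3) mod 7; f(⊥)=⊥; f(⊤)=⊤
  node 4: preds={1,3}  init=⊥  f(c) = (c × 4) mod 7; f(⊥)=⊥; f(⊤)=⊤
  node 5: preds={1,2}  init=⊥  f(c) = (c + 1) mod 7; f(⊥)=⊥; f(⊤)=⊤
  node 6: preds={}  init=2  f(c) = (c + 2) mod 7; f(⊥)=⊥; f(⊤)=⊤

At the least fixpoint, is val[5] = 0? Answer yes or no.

no

Trace (9 dequeues):
  [1] u=0 | in ⊥ | out 3 | ==
  [2] u=1 | in ⊥ | out 5 | ==
  [3] u=2 | in ⊥ | out 4 | ==
  [4] u=3 | in 4 | out 0 | prev ⊥ | push {}
  [5] u=4 | in ⊤ | out ⊤ | prev ⊥ | push {3}
  [6] u=5 | in ⊤ | out ⊤ | prev ⊥ | push {}
  [7] u=6 | in ⊥ | out 2 | ==
  [8] u=3 | in ⊤ | out ⊤ | prev 0 | push {4}
  [9] u=4 | in ⊤ | out ⊤ | ==

Converged values:
  [0] 3
  [1] 5
  [2] 4
  [3] ⊤
  [4] ⊤
  [5] ⊤
  [6] 2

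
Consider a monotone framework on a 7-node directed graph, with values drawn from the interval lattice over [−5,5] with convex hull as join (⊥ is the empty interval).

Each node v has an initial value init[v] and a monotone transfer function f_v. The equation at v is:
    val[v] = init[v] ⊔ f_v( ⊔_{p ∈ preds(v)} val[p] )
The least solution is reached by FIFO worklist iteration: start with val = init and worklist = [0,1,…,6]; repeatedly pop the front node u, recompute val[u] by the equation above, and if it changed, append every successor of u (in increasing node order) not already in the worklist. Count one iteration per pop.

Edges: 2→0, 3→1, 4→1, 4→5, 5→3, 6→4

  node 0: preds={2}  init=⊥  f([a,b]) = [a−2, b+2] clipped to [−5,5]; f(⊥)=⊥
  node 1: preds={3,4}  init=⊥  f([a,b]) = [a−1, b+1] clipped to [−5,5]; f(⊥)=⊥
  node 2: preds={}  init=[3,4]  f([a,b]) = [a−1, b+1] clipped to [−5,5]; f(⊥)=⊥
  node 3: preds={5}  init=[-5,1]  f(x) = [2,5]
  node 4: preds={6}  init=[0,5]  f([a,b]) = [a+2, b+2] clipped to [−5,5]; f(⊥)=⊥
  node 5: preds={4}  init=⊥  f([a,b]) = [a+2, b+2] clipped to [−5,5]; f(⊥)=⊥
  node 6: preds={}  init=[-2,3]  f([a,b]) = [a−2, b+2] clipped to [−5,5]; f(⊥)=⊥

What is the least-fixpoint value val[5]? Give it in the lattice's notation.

Iteration log — 9 steps:
  step 1. node 0  ⊔preds=[3,4]  new=[1,5]  old=⊥  +wl: 
  step 2. node 1  ⊔preds=[-5,5]  new=[-5,5]  old=⊥  +wl: 
  step 3. node 2  ⊔preds=⊥  new=[3,4]  stable
  step 4. node 3  ⊔preds=⊥  new=[-5,5]  old=[-5,1]  +wl: 1
  step 5. node 4  ⊔preds=[-2,3]  new=[0,5]  stable
  step 6. node 5  ⊔preds=[0,5]  new=[2,5]  old=⊥  +wl: 3
  step 7. node 6  ⊔preds=⊥  new=[-2,3]  stable
  step 8. node 1  ⊔preds=[-5,5]  new=[-5,5]  stable
  step 9. node 3  ⊔preds=[2,5]  new=[-5,5]  stable

Least fixpoint reached:
  node 0: [1,5]
  node 1: [-5,5]
  node 2: [3,4]
  node 3: [-5,5]
  node 4: [0,5]
  node 5: [2,5]
  node 6: [-2,3]

[2,5]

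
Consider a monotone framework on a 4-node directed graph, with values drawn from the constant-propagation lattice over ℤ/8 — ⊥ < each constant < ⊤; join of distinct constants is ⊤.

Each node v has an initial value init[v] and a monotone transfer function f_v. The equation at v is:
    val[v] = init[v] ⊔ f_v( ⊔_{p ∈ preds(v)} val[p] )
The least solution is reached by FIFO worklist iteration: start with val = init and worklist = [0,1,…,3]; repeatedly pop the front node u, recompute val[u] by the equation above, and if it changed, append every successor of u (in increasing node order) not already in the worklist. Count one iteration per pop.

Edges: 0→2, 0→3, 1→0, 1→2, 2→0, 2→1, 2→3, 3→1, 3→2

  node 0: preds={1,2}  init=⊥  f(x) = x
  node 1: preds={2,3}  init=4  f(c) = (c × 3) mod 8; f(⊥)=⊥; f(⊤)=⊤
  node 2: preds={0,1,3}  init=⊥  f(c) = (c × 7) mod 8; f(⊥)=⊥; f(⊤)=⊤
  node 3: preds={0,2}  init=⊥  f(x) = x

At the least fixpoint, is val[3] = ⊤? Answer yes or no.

no

Trace (7 dequeues):
  [1] u=0 | in 4 | out 4 | prev ⊥ | push {}
  [2] u=1 | in ⊥ | out 4 | ==
  [3] u=2 | in 4 | out 4 | prev ⊥ | push {0,1}
  [4] u=3 | in 4 | out 4 | prev ⊥ | push {2}
  [5] u=0 | in 4 | out 4 | ==
  [6] u=1 | in 4 | out 4 | ==
  [7] u=2 | in 4 | out 4 | ==

Converged values:
  [0] 4
  [1] 4
  [2] 4
  [3] 4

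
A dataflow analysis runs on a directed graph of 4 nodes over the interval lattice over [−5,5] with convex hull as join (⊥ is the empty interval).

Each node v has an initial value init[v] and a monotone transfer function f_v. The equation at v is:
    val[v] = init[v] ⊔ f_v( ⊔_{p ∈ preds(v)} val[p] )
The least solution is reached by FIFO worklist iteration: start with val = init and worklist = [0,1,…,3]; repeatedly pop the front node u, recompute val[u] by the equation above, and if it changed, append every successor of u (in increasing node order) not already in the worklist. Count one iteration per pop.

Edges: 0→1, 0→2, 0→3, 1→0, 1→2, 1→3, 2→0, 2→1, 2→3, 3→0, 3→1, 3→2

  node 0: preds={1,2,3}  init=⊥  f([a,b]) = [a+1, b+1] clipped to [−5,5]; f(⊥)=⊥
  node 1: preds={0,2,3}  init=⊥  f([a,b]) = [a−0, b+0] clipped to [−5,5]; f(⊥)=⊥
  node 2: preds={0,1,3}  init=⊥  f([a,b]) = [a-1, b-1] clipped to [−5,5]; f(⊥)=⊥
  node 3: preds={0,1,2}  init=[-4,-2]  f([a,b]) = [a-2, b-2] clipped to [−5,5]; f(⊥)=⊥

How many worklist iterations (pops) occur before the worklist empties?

Iteration log — 31 steps:
  step 1. node 0  ⊔preds=[-4,-2]  new=[-3,-1]  old=⊥  +wl: 
  step 2. node 1  ⊔preds=[-4,-1]  new=[-4,-1]  old=⊥  +wl: 0
  step 3. node 2  ⊔preds=[-4,-1]  new=[-5,-2]  old=⊥  +wl: 1
  step 4. node 3  ⊔preds=[-5,-1]  new=[-5,-2]  old=[-4,-2]  +wl: 2
  step 5. node 0  ⊔preds=[-5,-1]  new=[-4,0]  old=[-3,-1]  +wl: 3
  step 6. node 1  ⊔preds=[-5,0]  new=[-5,0]  old=[-4,-1]  +wl: 0
  step 7. node 2  ⊔preds=[-5,0]  new=[-5,-1]  old=[-5,-2]  +wl: 1
  step 8. node 3  ⊔preds=[-5,0]  new=[-5,-2]  stable
  step 9. node 0  ⊔preds=[-5,0]  new=[-4,1]  old=[-4,0]  +wl: 2,3
  step 10. node 1  ⊔preds=[-5,1]  new=[-5,1]  old=[-5,0]  +wl: 0
  step 11. node 2  ⊔preds=[-5,1]  new=[-5,0]  old=[-5,-1]  +wl: 1
  step 12. node 3  ⊔preds=[-5,1]  new=[-5,-1]  old=[-5,-2]  +wl: 2
  step 13. node 0  ⊔preds=[-5,1]  new=[-4,2]  old=[-4,1]  +wl: 3
  step 14. node 1  ⊔preds=[-5,2]  new=[-5,2]  old=[-5,1]  +wl: 0
  step 15. node 2  ⊔preds=[-5,2]  new=[-5,1]  old=[-5,0]  +wl: 1
  step 16. node 3  ⊔preds=[-5,2]  new=[-5,0]  old=[-5,-1]  +wl: 2
  step 17. node 0  ⊔preds=[-5,2]  new=[-4,3]  old=[-4,2]  +wl: 3
  step 18. node 1  ⊔preds=[-5,3]  new=[-5,3]  old=[-5,2]  +wl: 0
  step 19. node 2  ⊔preds=[-5,3]  new=[-5,2]  old=[-5,1]  +wl: 1
  step 20. node 3  ⊔preds=[-5,3]  new=[-5,1]  old=[-5,0]  +wl: 2
  step 21. node 0  ⊔preds=[-5,3]  new=[-4,4]  old=[-4,3]  +wl: 3
  step 22. node 1  ⊔preds=[-5,4]  new=[-5,4]  old=[-5,3]  +wl: 0
  step 23. node 2  ⊔preds=[-5,4]  new=[-5,3]  old=[-5,2]  +wl: 1
  step 24. node 3  ⊔preds=[-5,4]  new=[-5,2]  old=[-5,1]  +wl: 2
  step 25. node 0  ⊔preds=[-5,4]  new=[-4,5]  old=[-4,4]  +wl: 3
  step 26. node 1  ⊔preds=[-5,5]  new=[-5,5]  old=[-5,4]  +wl: 0
  step 27. node 2  ⊔preds=[-5,5]  new=[-5,4]  old=[-5,3]  +wl: 1
  step 28. node 3  ⊔preds=[-5,5]  new=[-5,3]  old=[-5,2]  +wl: 2
  step 29. node 0  ⊔preds=[-5,5]  new=[-4,5]  stable
  step 30. node 1  ⊔preds=[-5,5]  new=[-5,5]  stable
  step 31. node 2  ⊔preds=[-5,5]  new=[-5,4]  stable

Least fixpoint reached:
  node 0: [-4,5]
  node 1: [-5,5]
  node 2: [-5,4]
  node 3: [-5,3]

31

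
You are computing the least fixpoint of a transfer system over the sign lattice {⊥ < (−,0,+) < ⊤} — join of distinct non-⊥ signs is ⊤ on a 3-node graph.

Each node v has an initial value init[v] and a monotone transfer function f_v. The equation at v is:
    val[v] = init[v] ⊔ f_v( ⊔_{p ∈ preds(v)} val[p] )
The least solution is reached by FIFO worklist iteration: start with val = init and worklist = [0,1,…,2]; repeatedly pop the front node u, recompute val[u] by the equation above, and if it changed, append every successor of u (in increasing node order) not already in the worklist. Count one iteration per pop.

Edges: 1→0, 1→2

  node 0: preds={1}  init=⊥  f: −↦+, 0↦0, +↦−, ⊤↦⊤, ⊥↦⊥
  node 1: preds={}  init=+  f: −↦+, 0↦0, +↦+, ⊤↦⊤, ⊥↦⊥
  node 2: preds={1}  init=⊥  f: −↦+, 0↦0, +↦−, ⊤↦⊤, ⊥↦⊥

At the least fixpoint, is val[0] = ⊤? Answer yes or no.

no

Worklist (3 pops):
  #1 pop 0: in=+ → − (was ⊥); enqueue []
  #2 pop 1: in=⊥ → + (no change)
  #3 pop 2: in=+ → − (was ⊥); enqueue []

Fixpoint:
  val[0] = −
  val[1] = +
  val[2] = −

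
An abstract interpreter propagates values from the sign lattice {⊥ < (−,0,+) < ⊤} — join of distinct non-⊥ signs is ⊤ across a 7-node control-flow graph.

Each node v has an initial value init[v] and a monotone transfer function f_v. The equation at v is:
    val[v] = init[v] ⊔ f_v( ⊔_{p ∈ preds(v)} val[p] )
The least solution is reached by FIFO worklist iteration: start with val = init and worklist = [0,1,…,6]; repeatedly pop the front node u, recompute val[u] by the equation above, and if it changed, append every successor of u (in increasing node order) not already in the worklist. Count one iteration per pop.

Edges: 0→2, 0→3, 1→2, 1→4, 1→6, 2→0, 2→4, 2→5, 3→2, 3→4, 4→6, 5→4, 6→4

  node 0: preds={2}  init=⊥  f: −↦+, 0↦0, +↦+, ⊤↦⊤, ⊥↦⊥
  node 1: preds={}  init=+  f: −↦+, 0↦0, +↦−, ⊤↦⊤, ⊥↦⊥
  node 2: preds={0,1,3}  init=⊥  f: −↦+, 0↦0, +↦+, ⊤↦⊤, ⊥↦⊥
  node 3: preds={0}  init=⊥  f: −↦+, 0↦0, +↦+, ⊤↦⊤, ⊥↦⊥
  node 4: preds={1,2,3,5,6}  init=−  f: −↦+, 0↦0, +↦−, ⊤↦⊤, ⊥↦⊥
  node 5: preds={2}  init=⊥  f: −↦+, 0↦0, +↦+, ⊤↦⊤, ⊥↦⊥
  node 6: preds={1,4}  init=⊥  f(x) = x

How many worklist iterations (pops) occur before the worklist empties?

14

Trace (14 dequeues):
  [1] u=0 | in ⊥ | out ⊥ | ==
  [2] u=1 | in ⊥ | out + | ==
  [3] u=2 | in + | out + | prev ⊥ | push {0}
  [4] u=3 | in ⊥ | out ⊥ | ==
  [5] u=4 | in + | out − | ==
  [6] u=5 | in + | out + | prev ⊥ | push {4}
  [7] u=6 | in ⊤ | out ⊤ | prev ⊥ | push {}
  [8] u=0 | in + | out + | prev ⊥ | push {2,3}
  [9] u=4 | in ⊤ | out ⊤ | prev − | push {6}
  [10] u=2 | in + | out + | ==
  [11] u=3 | in + | out + | prev ⊥ | push {2,4}
  [12] u=6 | in ⊤ | out ⊤ | ==
  [13] u=2 | in + | out + | ==
  [14] u=4 | in ⊤ | out ⊤ | ==

Converged values:
  [0] +
  [1] +
  [2] +
  [3] +
  [4] ⊤
  [5] +
  [6] ⊤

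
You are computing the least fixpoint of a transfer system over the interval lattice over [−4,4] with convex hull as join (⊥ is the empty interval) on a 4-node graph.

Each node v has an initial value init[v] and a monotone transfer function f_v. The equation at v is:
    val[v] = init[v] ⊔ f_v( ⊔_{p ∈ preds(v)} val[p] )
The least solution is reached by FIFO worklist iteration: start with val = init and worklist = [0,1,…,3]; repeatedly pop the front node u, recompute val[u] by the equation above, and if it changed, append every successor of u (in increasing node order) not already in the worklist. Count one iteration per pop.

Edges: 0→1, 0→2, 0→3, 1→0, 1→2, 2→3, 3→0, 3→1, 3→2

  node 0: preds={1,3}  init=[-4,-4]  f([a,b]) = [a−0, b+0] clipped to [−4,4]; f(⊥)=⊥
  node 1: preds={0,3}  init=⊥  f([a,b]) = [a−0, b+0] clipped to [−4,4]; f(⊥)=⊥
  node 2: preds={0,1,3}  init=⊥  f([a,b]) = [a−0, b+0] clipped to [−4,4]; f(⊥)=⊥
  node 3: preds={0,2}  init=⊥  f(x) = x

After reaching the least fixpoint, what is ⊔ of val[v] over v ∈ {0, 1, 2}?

[-4,-4]

Worklist (7 pops):
  #1 pop 0: in=⊥ → [-4,-4] (no change)
  #2 pop 1: in=[-4,-4] → [-4,-4] (was ⊥); enqueue [0]
  #3 pop 2: in=[-4,-4] → [-4,-4] (was ⊥); enqueue []
  #4 pop 3: in=[-4,-4] → [-4,-4] (was ⊥); enqueue [1,2]
  #5 pop 0: in=[-4,-4] → [-4,-4] (no change)
  #6 pop 1: in=[-4,-4] → [-4,-4] (no change)
  #7 pop 2: in=[-4,-4] → [-4,-4] (no change)

Fixpoint:
  val[0] = [-4,-4]
  val[1] = [-4,-4]
  val[2] = [-4,-4]
  val[3] = [-4,-4]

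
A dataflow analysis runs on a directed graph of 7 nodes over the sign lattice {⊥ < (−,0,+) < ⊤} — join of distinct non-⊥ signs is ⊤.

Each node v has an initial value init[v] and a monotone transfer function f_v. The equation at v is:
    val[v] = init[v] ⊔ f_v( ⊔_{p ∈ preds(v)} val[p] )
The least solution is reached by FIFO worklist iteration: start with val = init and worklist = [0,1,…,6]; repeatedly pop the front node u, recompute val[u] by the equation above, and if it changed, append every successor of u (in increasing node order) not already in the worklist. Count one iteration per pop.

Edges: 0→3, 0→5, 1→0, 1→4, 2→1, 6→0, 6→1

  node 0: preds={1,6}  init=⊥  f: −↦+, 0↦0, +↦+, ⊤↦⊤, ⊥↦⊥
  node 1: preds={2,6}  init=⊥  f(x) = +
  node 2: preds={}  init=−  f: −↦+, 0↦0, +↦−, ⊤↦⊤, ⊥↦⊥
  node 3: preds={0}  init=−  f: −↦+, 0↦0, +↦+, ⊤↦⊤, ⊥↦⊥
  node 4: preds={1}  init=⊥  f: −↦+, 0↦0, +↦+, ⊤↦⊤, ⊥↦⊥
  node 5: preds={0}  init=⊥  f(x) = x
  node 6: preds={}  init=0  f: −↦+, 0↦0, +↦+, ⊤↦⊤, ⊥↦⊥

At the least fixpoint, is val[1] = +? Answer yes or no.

Iteration log — 10 steps:
  step 1. node 0  ⊔preds=0  new=0  old=⊥  +wl: 
  step 2. node 1  ⊔preds=⊤  new=+  old=⊥  +wl: 0
  step 3. node 2  ⊔preds=⊥  new=−  stable
  step 4. node 3  ⊔preds=0  new=⊤  old=−  +wl: 
  step 5. node 4  ⊔preds=+  new=+  old=⊥  +wl: 
  step 6. node 5  ⊔preds=0  new=0  old=⊥  +wl: 
  step 7. node 6  ⊔preds=⊥  new=0  stable
  step 8. node 0  ⊔preds=⊤  new=⊤  old=0  +wl: 3,5
  step 9. node 3  ⊔preds=⊤  new=⊤  stable
  step 10. node 5  ⊔preds=⊤  new=⊤  old=0  +wl: 

Least fixpoint reached:
  node 0: ⊤
  node 1: +
  node 2: −
  node 3: ⊤
  node 4: +
  node 5: ⊤
  node 6: 0

yes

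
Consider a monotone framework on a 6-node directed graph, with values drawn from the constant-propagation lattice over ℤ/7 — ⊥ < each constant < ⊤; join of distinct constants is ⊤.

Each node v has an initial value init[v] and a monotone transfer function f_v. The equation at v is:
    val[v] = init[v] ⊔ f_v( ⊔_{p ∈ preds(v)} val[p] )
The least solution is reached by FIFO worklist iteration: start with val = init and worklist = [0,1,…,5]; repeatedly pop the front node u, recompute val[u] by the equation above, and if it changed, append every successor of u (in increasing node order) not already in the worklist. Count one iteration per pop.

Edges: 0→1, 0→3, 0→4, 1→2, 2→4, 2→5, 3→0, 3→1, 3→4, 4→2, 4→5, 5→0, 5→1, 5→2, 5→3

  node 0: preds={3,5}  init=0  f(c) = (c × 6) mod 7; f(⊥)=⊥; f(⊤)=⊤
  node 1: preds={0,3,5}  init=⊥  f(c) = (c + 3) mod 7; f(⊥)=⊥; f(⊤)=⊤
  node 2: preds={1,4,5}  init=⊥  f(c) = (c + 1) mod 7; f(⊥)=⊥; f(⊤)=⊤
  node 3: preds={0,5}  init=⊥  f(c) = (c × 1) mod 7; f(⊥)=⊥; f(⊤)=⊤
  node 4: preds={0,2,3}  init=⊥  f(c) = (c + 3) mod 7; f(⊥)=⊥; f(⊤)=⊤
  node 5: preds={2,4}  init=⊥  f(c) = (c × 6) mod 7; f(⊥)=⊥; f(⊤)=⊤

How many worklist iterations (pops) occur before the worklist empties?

Worklist (14 pops):
  #1 pop 0: in=⊥ → 0 (no change)
  #2 pop 1: in=0 → 3 (was ⊥); enqueue []
  #3 pop 2: in=3 → 4 (was ⊥); enqueue []
  #4 pop 3: in=0 → 0 (was ⊥); enqueue [0,1]
  #5 pop 4: in=⊤ → ⊤ (was ⊥); enqueue [2]
  #6 pop 5: in=⊤ → ⊤ (was ⊥); enqueue [3]
  #7 pop 0: in=⊤ → ⊤ (was 0); enqueue [4]
  #8 pop 1: in=⊤ → ⊤ (was 3); enqueue []
  #9 pop 2: in=⊤ → ⊤ (was 4); enqueue [5]
  #10 pop 3: in=⊤ → ⊤ (was 0); enqueue [0,1]
  #11 pop 4: in=⊤ → ⊤ (no change)
  #12 pop 5: in=⊤ → ⊤ (no change)
  #13 pop 0: in=⊤ → ⊤ (no change)
  #14 pop 1: in=⊤ → ⊤ (no change)

Fixpoint:
  val[0] = ⊤
  val[1] = ⊤
  val[2] = ⊤
  val[3] = ⊤
  val[4] = ⊤
  val[5] = ⊤

14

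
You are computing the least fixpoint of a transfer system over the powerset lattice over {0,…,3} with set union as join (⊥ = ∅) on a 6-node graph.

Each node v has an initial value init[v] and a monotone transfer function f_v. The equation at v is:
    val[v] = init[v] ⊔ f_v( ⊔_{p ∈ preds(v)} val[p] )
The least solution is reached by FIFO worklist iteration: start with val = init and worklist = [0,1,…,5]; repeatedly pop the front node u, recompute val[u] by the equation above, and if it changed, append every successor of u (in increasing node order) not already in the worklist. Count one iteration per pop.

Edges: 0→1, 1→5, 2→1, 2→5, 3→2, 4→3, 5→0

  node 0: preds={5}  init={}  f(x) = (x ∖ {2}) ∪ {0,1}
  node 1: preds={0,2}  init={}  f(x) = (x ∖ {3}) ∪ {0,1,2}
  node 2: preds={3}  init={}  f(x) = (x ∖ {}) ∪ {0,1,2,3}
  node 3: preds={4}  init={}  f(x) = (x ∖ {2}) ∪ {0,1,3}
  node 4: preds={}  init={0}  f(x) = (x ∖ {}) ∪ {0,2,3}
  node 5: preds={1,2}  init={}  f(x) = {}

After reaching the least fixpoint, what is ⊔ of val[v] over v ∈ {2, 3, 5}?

{0,1,2,3}

Worklist (9 pops):
  #1 pop 0: in={} → {0,1} (was {}); enqueue []
  #2 pop 1: in={0,1} → {0,1,2} (was {}); enqueue []
  #3 pop 2: in={} → {0,1,2,3} (was {}); enqueue [1]
  #4 pop 3: in={0} → {0,1,3} (was {}); enqueue [2]
  #5 pop 4: in={} → {0,2,3} (was {0}); enqueue [3]
  #6 pop 5: in={0,1,2,3} → {} (no change)
  #7 pop 1: in={0,1,2,3} → {0,1,2} (no change)
  #8 pop 2: in={0,1,3} → {0,1,2,3} (no change)
  #9 pop 3: in={0,2,3} → {0,1,3} (no change)

Fixpoint:
  val[0] = {0,1}
  val[1] = {0,1,2}
  val[2] = {0,1,2,3}
  val[3] = {0,1,3}
  val[4] = {0,2,3}
  val[5] = {}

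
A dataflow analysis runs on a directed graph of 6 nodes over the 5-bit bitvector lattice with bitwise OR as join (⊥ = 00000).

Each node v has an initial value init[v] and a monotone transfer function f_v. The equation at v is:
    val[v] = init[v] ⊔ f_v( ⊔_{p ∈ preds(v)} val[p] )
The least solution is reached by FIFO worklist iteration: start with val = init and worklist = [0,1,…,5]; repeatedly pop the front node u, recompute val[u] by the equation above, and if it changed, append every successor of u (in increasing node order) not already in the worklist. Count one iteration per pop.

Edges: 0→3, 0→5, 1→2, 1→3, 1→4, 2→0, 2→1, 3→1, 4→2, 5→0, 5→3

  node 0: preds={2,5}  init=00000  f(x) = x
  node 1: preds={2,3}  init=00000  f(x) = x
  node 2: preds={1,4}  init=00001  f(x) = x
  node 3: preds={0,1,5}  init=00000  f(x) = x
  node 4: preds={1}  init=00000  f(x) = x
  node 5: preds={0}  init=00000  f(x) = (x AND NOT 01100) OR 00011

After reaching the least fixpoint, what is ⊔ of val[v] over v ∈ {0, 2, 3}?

00011

Iteration log — 18 steps:
  step 1. node 0  ⊔preds=00001  new=00001  old=00000  +wl: 
  step 2. node 1  ⊔preds=00001  new=00001  old=00000  +wl: 
  step 3. node 2  ⊔preds=00001  new=00001  stable
  step 4. node 3  ⊔preds=00001  new=00001  old=00000  +wl: 1
  step 5. node 4  ⊔preds=00001  new=00001  old=00000  +wl: 2
  step 6. node 5  ⊔preds=00001  new=00011  old=00000  +wl: 0,3
  step 7. node 1  ⊔preds=00001  new=00001  stable
  step 8. node 2  ⊔preds=00001  new=00001  stable
  step 9. node 0  ⊔preds=00011  new=00011  old=00001  +wl: 5
  step 10. node 3  ⊔preds=00011  new=00011  old=00001  +wl: 1
  step 11. node 5  ⊔preds=00011  new=00011  stable
  step 12. node 1  ⊔preds=00011  new=00011  old=00001  +wl: 2,3,4
  step 13. node 2  ⊔preds=00011  new=00011  old=00001  +wl: 0,1
  step 14. node 3  ⊔preds=00011  new=00011  stable
  step 15. node 4  ⊔preds=00011  new=00011  old=00001  +wl: 2
  step 16. node 0  ⊔preds=00011  new=00011  stable
  step 17. node 1  ⊔preds=00011  new=00011  stable
  step 18. node 2  ⊔preds=00011  new=00011  stable

Least fixpoint reached:
  node 0: 00011
  node 1: 00011
  node 2: 00011
  node 3: 00011
  node 4: 00011
  node 5: 00011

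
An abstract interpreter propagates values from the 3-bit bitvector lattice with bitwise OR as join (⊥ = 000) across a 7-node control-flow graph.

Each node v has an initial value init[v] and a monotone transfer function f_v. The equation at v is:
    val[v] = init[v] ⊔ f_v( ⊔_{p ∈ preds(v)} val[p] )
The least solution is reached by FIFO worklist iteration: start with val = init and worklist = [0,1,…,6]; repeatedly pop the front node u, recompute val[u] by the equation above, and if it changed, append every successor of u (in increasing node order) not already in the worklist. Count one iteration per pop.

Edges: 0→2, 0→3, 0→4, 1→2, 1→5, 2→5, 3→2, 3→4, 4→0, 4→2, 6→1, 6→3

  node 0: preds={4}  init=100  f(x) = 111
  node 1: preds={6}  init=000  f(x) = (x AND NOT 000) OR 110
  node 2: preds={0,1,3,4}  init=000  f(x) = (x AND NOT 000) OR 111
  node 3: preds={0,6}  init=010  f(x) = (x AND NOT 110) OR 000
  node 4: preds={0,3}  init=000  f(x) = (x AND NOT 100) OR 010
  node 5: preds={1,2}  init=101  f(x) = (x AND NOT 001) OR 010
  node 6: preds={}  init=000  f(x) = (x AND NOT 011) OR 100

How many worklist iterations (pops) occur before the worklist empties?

11

Trace (11 dequeues):
  [1] u=0 | in 000 | out 111 | prev 100 | push {}
  [2] u=1 | in 000 | out 110 | prev 000 | push {}
  [3] u=2 | in 111 | out 111 | prev 000 | push {}
  [4] u=3 | in 111 | out 011 | prev 010 | push {2}
  [5] u=4 | in 111 | out 011 | prev 000 | push {0}
  [6] u=5 | in 111 | out 111 | prev 101 | push {}
  [7] u=6 | in 000 | out 100 | prev 000 | push {1,3}
  [8] u=2 | in 111 | out 111 | ==
  [9] u=0 | in 011 | out 111 | ==
  [10] u=1 | in 100 | out 110 | ==
  [11] u=3 | in 111 | out 011 | ==

Converged values:
  [0] 111
  [1] 110
  [2] 111
  [3] 011
  [4] 011
  [5] 111
  [6] 100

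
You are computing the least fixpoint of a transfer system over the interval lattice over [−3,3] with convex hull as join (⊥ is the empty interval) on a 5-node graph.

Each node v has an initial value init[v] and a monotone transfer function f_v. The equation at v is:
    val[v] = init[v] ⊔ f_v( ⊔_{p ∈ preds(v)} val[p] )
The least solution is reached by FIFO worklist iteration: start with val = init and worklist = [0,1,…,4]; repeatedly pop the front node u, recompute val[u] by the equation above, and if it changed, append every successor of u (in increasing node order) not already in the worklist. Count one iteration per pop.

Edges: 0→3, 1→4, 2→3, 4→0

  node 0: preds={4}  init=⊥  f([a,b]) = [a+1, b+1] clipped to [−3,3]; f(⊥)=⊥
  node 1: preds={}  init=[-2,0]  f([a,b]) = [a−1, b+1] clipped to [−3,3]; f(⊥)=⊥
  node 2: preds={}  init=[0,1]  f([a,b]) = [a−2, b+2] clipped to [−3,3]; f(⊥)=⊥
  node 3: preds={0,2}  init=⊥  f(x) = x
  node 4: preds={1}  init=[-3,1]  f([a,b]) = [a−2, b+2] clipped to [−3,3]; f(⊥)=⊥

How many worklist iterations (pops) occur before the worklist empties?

Trace (7 dequeues):
  [1] u=0 | in [-3,1] | out [-2,2] | prev ⊥ | push {}
  [2] u=1 | in ⊥ | out [-2,0] | ==
  [3] u=2 | in ⊥ | out [0,1] | ==
  [4] u=3 | in [-2,2] | out [-2,2] | prev ⊥ | push {}
  [5] u=4 | in [-2,0] | out [-3,2] | prev [-3,1] | push {0}
  [6] u=0 | in [-3,2] | out [-2,3] | prev [-2,2] | push {3}
  [7] u=3 | in [-2,3] | out [-2,3] | prev [-2,2] | push {}

Converged values:
  [0] [-2,3]
  [1] [-2,0]
  [2] [0,1]
  [3] [-2,3]
  [4] [-3,2]

7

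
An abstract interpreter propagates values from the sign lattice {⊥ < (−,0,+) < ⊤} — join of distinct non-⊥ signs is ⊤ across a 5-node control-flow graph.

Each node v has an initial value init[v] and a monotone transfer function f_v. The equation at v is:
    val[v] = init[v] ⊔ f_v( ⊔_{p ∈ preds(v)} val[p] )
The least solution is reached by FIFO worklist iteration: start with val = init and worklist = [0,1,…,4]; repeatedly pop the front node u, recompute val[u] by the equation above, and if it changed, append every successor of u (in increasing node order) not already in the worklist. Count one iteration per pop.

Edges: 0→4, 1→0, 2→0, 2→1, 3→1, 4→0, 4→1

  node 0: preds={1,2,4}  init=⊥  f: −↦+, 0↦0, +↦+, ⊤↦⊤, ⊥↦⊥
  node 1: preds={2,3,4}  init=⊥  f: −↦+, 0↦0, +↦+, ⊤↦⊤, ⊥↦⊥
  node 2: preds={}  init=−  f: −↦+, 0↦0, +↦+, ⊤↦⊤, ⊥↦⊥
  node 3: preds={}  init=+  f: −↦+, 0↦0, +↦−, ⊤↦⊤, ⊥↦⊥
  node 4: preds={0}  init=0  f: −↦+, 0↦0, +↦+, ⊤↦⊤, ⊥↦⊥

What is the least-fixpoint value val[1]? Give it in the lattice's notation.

Worklist (7 pops):
  #1 pop 0: in=⊤ → ⊤ (was ⊥); enqueue []
  #2 pop 1: in=⊤ → ⊤ (was ⊥); enqueue [0]
  #3 pop 2: in=⊥ → − (no change)
  #4 pop 3: in=⊥ → + (no change)
  #5 pop 4: in=⊤ → ⊤ (was 0); enqueue [1]
  #6 pop 0: in=⊤ → ⊤ (no change)
  #7 pop 1: in=⊤ → ⊤ (no change)

Fixpoint:
  val[0] = ⊤
  val[1] = ⊤
  val[2] = −
  val[3] = +
  val[4] = ⊤

⊤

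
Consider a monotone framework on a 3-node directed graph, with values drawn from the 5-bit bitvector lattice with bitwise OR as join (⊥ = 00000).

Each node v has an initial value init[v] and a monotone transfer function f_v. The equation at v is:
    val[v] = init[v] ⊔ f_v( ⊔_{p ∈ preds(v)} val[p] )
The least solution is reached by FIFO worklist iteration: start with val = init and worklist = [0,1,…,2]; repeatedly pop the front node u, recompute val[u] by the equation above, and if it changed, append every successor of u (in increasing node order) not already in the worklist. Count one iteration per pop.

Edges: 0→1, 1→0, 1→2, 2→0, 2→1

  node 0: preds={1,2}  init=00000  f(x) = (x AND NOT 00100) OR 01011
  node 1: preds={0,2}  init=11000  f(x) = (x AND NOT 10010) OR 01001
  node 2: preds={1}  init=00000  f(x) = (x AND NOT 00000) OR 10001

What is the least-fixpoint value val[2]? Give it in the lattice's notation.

11001

Iteration log — 5 steps:
  step 1. node 0  ⊔preds=11000  new=11011  old=00000  +wl: 
  step 2. node 1  ⊔preds=11011  new=11001  old=11000  +wl: 0
  step 3. node 2  ⊔preds=11001  new=11001  old=00000  +wl: 1
  step 4. node 0  ⊔preds=11001  new=11011  stable
  step 5. node 1  ⊔preds=11011  new=11001  stable

Least fixpoint reached:
  node 0: 11011
  node 1: 11001
  node 2: 11001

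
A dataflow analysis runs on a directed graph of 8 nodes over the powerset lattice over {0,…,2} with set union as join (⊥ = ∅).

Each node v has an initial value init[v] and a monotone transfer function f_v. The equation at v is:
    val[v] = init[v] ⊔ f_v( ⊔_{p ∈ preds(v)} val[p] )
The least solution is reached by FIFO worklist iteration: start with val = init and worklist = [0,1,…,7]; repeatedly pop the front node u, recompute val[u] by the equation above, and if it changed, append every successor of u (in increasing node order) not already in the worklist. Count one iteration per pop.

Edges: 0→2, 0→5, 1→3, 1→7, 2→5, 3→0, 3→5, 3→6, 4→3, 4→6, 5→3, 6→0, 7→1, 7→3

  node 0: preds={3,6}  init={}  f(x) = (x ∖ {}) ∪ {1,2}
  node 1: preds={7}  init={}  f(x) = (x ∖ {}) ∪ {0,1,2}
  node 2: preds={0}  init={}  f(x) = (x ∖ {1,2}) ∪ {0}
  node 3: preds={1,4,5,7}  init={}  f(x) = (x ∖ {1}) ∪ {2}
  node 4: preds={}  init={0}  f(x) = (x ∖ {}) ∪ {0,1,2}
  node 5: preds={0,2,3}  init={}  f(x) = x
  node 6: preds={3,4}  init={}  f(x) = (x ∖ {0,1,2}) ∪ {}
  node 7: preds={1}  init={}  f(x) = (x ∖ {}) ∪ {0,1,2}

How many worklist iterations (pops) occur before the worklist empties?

Trace (13 dequeues):
  [1] u=0 | in {} | out {1,2} | prev {} | push {}
  [2] u=1 | in {} | out {0,1,2} | prev {} | push {}
  [3] u=2 | in {1,2} | out {0} | prev {} | push {}
  [4] u=3 | in {0,1,2} | out {0,2} | prev {} | push {0}
  [5] u=4 | in {} | out {0,1,2} | prev {0} | push {3}
  [6] u=5 | in {0,1,2} | out {0,1,2} | prev {} | push {}
  [7] u=6 | in {0,1,2} | out {} | ==
  [8] u=7 | in {0,1,2} | out {0,1,2} | prev {} | push {1}
  [9] u=0 | in {0,2} | out {0,1,2} | prev {1,2} | push {2,5}
  [10] u=3 | in {0,1,2} | out {0,2} | ==
  [11] u=1 | in {0,1,2} | out {0,1,2} | ==
  [12] u=2 | in {0,1,2} | out {0} | ==
  [13] u=5 | in {0,1,2} | out {0,1,2} | ==

Converged values:
  [0] {0,1,2}
  [1] {0,1,2}
  [2] {0}
  [3] {0,2}
  [4] {0,1,2}
  [5] {0,1,2}
  [6] {}
  [7] {0,1,2}

13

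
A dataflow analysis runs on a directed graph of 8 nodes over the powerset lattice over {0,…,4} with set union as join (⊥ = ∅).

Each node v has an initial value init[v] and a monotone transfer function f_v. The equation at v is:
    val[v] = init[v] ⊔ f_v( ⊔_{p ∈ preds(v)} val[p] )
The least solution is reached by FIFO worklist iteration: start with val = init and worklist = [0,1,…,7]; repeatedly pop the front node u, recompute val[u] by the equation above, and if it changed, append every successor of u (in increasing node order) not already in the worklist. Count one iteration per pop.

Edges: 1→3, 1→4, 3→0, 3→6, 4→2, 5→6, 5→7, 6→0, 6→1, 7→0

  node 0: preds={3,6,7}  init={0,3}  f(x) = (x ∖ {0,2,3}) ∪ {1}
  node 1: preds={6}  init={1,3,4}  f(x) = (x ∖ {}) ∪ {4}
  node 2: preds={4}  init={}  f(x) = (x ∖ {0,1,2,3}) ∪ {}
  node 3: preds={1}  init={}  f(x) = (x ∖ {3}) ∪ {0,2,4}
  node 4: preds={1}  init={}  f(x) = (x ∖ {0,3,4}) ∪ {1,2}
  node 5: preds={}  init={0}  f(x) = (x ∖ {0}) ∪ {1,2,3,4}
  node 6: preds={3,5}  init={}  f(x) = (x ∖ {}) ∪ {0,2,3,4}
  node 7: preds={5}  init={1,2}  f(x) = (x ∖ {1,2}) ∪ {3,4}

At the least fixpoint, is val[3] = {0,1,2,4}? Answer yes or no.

yes

Worklist (13 pops):
  #1 pop 0: in={1,2} → {0,1,3} (was {0,3}); enqueue []
  #2 pop 1: in={} → {1,3,4} (no change)
  #3 pop 2: in={} → {} (no change)
  #4 pop 3: in={1,3,4} → {0,1,2,4} (was {}); enqueue [0]
  #5 pop 4: in={1,3,4} → {1,2} (was {}); enqueue [2]
  #6 pop 5: in={} → {0,1,2,3,4} (was {0}); enqueue []
  #7 pop 6: in={0,1,2,3,4} → {0,1,2,3,4} (was {}); enqueue [1]
  #8 pop 7: in={0,1,2,3,4} → {0,1,2,3,4} (was {1,2}); enqueue []
  #9 pop 0: in={0,1,2,3,4} → {0,1,3,4} (was {0,1,3}); enqueue []
  #10 pop 2: in={1,2} → {} (no change)
  #11 pop 1: in={0,1,2,3,4} → {0,1,2,3,4} (was {1,3,4}); enqueue [3,4]
  #12 pop 3: in={0,1,2,3,4} → {0,1,2,4} (no change)
  #13 pop 4: in={0,1,2,3,4} → {1,2} (no change)

Fixpoint:
  val[0] = {0,1,3,4}
  val[1] = {0,1,2,3,4}
  val[2] = {}
  val[3] = {0,1,2,4}
  val[4] = {1,2}
  val[5] = {0,1,2,3,4}
  val[6] = {0,1,2,3,4}
  val[7] = {0,1,2,3,4}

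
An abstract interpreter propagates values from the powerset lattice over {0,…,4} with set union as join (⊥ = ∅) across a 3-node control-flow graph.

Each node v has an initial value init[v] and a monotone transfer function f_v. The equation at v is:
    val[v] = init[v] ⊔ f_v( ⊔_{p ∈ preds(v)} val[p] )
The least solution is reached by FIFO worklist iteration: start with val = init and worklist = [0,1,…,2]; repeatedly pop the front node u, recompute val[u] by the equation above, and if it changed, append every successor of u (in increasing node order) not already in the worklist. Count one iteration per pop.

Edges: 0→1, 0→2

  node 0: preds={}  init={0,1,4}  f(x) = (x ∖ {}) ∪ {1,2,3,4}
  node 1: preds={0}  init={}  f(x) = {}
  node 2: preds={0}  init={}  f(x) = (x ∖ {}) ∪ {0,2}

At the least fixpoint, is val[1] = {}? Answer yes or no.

Worklist (3 pops):
  #1 pop 0: in={} → {0,1,2,3,4} (was {0,1,4}); enqueue []
  #2 pop 1: in={0,1,2,3,4} → {} (no change)
  #3 pop 2: in={0,1,2,3,4} → {0,1,2,3,4} (was {}); enqueue []

Fixpoint:
  val[0] = {0,1,2,3,4}
  val[1] = {}
  val[2] = {0,1,2,3,4}

yes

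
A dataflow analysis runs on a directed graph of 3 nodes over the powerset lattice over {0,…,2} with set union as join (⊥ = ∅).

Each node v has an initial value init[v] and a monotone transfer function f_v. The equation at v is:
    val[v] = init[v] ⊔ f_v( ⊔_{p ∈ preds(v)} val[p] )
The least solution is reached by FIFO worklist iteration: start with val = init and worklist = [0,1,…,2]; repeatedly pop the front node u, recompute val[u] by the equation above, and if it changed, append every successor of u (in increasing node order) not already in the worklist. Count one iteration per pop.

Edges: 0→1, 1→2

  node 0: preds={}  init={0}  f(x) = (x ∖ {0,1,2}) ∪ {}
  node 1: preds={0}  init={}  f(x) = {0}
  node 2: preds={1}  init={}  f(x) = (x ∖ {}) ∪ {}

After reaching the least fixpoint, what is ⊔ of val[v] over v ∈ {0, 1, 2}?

Worklist (3 pops):
  #1 pop 0: in={} → {0} (no change)
  #2 pop 1: in={0} → {0} (was {}); enqueue []
  #3 pop 2: in={0} → {0} (was {}); enqueue []

Fixpoint:
  val[0] = {0}
  val[1] = {0}
  val[2] = {0}

{0}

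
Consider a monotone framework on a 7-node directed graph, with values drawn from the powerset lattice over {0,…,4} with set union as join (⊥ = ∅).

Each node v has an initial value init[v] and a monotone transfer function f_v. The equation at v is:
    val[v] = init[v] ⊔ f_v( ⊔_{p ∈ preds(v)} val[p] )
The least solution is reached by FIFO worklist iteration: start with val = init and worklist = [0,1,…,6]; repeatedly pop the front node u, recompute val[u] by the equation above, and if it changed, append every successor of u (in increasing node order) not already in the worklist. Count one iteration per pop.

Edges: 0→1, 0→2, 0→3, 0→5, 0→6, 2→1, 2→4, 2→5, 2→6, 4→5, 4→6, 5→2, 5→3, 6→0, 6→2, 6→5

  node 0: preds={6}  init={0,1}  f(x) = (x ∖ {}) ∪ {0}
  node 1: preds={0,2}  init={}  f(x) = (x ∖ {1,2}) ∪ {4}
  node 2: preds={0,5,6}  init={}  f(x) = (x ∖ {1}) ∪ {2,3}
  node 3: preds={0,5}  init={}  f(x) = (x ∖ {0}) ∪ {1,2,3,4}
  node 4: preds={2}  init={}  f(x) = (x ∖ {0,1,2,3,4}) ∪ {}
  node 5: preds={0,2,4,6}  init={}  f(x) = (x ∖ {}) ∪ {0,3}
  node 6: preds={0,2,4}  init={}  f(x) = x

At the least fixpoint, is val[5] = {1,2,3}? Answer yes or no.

no

Iteration log — 16 steps:
  step 1. node 0  ⊔preds={}  new={0,1}  stable
  step 2. node 1  ⊔preds={0,1}  new={0,4}  old={}  +wl: 
  step 3. node 2  ⊔preds={0,1}  new={0,2,3}  old={}  +wl: 1
  step 4. node 3  ⊔preds={0,1}  new={1,2,3,4}  old={}  +wl: 
  step 5. node 4  ⊔preds={0,2,3}  new={}  stable
  step 6. node 5  ⊔preds={0,1,2,3}  new={0,1,2,3}  old={}  +wl: 2,3
  step 7. node 6  ⊔preds={0,1,2,3}  new={0,1,2,3}  old={}  +wl: 0,5
  step 8. node 1  ⊔preds={0,1,2,3}  new={0,3,4}  old={0,4}  +wl: 
  step 9. node 2  ⊔preds={0,1,2,3}  new={0,2,3}  stable
  step 10. node 3  ⊔preds={0,1,2,3}  new={1,2,3,4}  stable
  step 11. node 0  ⊔preds={0,1,2,3}  new={0,1,2,3}  old={0,1}  +wl: 1,2,3,6
  step 12. node 5  ⊔preds={0,1,2,3}  new={0,1,2,3}  stable
  step 13. node 1  ⊔preds={0,1,2,3}  new={0,3,4}  stable
  step 14. node 2  ⊔preds={0,1,2,3}  new={0,2,3}  stable
  step 15. node 3  ⊔preds={0,1,2,3}  new={1,2,3,4}  stable
  step 16. node 6  ⊔preds={0,1,2,3}  new={0,1,2,3}  stable

Least fixpoint reached:
  node 0: {0,1,2,3}
  node 1: {0,3,4}
  node 2: {0,2,3}
  node 3: {1,2,3,4}
  node 4: {}
  node 5: {0,1,2,3}
  node 6: {0,1,2,3}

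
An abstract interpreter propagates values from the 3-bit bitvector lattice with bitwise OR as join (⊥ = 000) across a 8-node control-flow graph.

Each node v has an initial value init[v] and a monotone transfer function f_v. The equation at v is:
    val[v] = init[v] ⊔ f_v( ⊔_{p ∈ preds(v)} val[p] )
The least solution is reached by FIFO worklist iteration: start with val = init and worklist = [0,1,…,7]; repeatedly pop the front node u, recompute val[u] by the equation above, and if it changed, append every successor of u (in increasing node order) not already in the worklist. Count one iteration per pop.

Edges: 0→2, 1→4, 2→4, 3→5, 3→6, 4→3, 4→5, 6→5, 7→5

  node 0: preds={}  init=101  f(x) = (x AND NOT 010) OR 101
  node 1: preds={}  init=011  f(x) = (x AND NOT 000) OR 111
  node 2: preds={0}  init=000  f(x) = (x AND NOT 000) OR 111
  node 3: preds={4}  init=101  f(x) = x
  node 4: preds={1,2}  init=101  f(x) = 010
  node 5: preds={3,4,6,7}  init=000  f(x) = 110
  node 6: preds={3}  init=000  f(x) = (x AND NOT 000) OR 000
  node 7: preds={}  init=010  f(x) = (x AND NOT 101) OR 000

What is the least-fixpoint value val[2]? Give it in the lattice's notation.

Iteration log — 12 steps:
  step 1. node 0  ⊔preds=000  new=101  stable
  step 2. node 1  ⊔preds=000  new=111  old=011  +wl: 
  step 3. node 2  ⊔preds=101  new=111  old=000  +wl: 
  step 4. node 3  ⊔preds=101  new=101  stable
  step 5. node 4  ⊔preds=111  new=111  old=101  +wl: 3
  step 6. node 5  ⊔preds=111  new=110  old=000  +wl: 
  step 7. node 6  ⊔preds=101  new=101  old=000  +wl: 5
  step 8. node 7  ⊔preds=000  new=010  stable
  step 9. node 3  ⊔preds=111  new=111  old=101  +wl: 6
  step 10. node 5  ⊔preds=111  new=110  stable
  step 11. node 6  ⊔preds=111  new=111  old=101  +wl: 5
  step 12. node 5  ⊔preds=111  new=110  stable

Least fixpoint reached:
  node 0: 101
  node 1: 111
  node 2: 111
  node 3: 111
  node 4: 111
  node 5: 110
  node 6: 111
  node 7: 010

111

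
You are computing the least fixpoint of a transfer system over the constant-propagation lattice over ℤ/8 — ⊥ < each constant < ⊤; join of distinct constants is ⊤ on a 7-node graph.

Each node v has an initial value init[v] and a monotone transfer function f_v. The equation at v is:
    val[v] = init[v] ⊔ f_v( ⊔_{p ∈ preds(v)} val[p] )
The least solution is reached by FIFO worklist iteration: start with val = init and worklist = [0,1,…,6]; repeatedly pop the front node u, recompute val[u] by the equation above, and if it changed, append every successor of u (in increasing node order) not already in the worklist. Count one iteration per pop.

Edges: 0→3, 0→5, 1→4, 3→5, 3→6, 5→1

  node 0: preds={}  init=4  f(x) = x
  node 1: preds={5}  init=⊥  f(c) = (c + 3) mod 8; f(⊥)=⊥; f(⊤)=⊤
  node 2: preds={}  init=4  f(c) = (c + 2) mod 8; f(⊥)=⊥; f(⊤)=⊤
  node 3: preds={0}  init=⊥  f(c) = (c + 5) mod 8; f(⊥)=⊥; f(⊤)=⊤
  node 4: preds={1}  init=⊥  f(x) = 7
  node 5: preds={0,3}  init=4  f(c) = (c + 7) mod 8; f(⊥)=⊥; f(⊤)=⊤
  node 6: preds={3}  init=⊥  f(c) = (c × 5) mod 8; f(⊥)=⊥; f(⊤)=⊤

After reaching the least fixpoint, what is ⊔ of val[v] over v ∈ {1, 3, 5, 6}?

⊤

Iteration log — 9 steps:
  step 1. node 0  ⊔preds=⊥  new=4  stable
  step 2. node 1  ⊔preds=4  new=7  old=⊥  +wl: 
  step 3. node 2  ⊔preds=⊥  new=4  stable
  step 4. node 3  ⊔preds=4  new=1  old=⊥  +wl: 
  step 5. node 4  ⊔preds=7  new=7  old=⊥  +wl: 
  step 6. node 5  ⊔preds=⊤  new=⊤  old=4  +wl: 1
  step 7. node 6  ⊔preds=1  new=5  old=⊥  +wl: 
  step 8. node 1  ⊔preds=⊤  new=⊤  old=7  +wl: 4
  step 9. node 4  ⊔preds=⊤  new=7  stable

Least fixpoint reached:
  node 0: 4
  node 1: ⊤
  node 2: 4
  node 3: 1
  node 4: 7
  node 5: ⊤
  node 6: 5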